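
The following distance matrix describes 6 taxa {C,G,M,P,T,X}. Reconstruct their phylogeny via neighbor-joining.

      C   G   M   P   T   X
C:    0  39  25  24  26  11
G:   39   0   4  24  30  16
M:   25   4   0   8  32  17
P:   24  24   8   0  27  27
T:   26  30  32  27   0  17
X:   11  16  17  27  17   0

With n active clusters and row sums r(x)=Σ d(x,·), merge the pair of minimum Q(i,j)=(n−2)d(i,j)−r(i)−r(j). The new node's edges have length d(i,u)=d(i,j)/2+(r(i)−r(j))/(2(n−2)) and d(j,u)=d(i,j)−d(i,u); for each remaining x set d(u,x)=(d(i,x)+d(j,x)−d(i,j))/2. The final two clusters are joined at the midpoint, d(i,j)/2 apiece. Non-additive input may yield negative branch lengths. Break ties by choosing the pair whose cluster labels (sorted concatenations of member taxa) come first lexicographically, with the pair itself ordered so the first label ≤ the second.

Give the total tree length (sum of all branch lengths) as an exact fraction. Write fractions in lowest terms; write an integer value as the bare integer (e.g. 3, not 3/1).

851/16

step 1: merge (G,M) at d=4, Q=-183; branch lengths G→43/8, M→-11/8; new cluster GM
  updated: d(C,GM)=30, d(GM,P)=14, d(GM,T)=29, d(GM,X)=29/2
step 2: merge (GM,P) at d=14, Q=-275/2; branch lengths GM→25/4, P→31/4; new cluster GMP
  updated: d(C,GMP)=20, d(GMP,T)=21, d(GMP,X)=55/4
step 3: merge (C,X) at d=11, Q=-307/4; branch lengths C→149/16, X→27/16; new cluster CX
  updated: d(CX,GMP)=91/8, d(CX,T)=16
step 4: merge (CX,GMP) at d=91/8, Q=-387/8; branch lengths CX→51/16, GMP→131/16; new cluster CGMPX
  updated: d(CGMPX,T)=205/16
step 5: merge (CGMPX,T) at d=205/16; branch lengths CGMPX→205/32, T→205/32; new cluster CGMPTX
final tree: (((C:149/16,X:27/16):51/16,((G:43/8,M:-11/8):25/4,P:31/4):131/16):205/32,T:205/32)
total length: 851/16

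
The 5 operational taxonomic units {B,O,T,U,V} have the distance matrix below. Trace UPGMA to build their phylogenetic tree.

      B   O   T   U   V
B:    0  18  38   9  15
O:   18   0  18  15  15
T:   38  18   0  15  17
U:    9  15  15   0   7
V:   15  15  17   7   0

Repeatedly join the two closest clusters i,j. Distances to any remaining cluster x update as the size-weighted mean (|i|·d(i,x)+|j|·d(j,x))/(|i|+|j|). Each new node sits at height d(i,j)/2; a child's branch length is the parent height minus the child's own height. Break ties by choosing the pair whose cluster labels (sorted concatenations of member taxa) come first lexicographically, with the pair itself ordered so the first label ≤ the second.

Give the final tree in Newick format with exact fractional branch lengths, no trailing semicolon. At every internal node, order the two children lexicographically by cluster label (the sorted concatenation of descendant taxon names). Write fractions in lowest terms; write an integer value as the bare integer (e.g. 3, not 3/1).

iteration 1: select U,V (d=7); attach at lengths (7/2, 7/2); label the merged cluster UV
  updated: d(B,UV)=12, d(O,UV)=15, d(T,UV)=16
iteration 2: select B,UV (d=12); attach at lengths (6, 5/2); label the merged cluster BUV
  updated: d(BUV,O)=16, d(BUV,T)=70/3
iteration 3: select BUV,O (d=16); attach at lengths (2, 8); label the merged cluster BOUV
  updated: d(BOUV,T)=22
iteration 4: select BOUV,T (d=22); attach at lengths (3, 11); label the merged cluster BOTUV
final tree: (((B:6,(U:7/2,V:7/2):5/2):2,O:8):3,T:11)
total length: 79/2

(((B:6,(U:7/2,V:7/2):5/2):2,O:8):3,T:11)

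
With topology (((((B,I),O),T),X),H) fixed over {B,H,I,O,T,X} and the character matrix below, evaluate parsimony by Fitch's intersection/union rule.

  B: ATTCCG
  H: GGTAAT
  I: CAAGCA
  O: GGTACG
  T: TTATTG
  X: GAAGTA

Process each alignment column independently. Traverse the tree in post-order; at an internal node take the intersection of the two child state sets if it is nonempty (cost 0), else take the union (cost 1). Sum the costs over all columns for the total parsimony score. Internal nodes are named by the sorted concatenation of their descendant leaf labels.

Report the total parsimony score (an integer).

BI@0: {A} ∪ {C} = {A,C} (union, +1)
BIO@0: {A,C} ∪ {G} = {A,C,G} (union, +1)
BIOT@0: {A,C,G} ∪ {T} = {A,C,G,T} (union, +1)
BIOTX@0: {A,C,G,T} ∩ {G} = {G} (intersection, +0)
BHIOTX@0: {G} ∩ {G} = {G} (intersection, +0)
BI@1: {T} ∪ {A} = {A,T} (union, +1)
BIO@1: {A,T} ∪ {G} = {A,G,T} (union, +1)
BIOT@1: {A,G,T} ∩ {T} = {T} (intersection, +0)
BIOTX@1: {T} ∪ {A} = {A,T} (union, +1)
BHIOTX@1: {A,T} ∪ {G} = {A,G,T} (union, +1)
BI@2: {T} ∪ {A} = {A,T} (union, +1)
BIO@2: {A,T} ∩ {T} = {T} (intersection, +0)
BIOT@2: {T} ∪ {A} = {A,T} (union, +1)
BIOTX@2: {A,T} ∩ {A} = {A} (intersection, +0)
BHIOTX@2: {A} ∪ {T} = {A,T} (union, +1)
BI@3: {C} ∪ {G} = {C,G} (union, +1)
BIO@3: {C,G} ∪ {A} = {A,C,G} (union, +1)
BIOT@3: {A,C,G} ∪ {T} = {A,C,G,T} (union, +1)
BIOTX@3: {A,C,G,T} ∩ {G} = {G} (intersection, +0)
BHIOTX@3: {G} ∪ {A} = {A,G} (union, +1)
BI@4: {C} ∩ {C} = {C} (intersection, +0)
BIO@4: {C} ∩ {C} = {C} (intersection, +0)
BIOT@4: {C} ∪ {T} = {C,T} (union, +1)
BIOTX@4: {C,T} ∩ {T} = {T} (intersection, +0)
BHIOTX@4: {T} ∪ {A} = {A,T} (union, +1)
BI@5: {G} ∪ {A} = {A,G} (union, +1)
BIO@5: {A,G} ∩ {G} = {G} (intersection, +0)
BIOT@5: {G} ∩ {G} = {G} (intersection, +0)
BIOTX@5: {G} ∪ {A} = {A,G} (union, +1)
BHIOTX@5: {A,G} ∪ {T} = {A,G,T} (union, +1)
per-site changes: [3, 4, 3, 4, 2, 3]; total = 19

19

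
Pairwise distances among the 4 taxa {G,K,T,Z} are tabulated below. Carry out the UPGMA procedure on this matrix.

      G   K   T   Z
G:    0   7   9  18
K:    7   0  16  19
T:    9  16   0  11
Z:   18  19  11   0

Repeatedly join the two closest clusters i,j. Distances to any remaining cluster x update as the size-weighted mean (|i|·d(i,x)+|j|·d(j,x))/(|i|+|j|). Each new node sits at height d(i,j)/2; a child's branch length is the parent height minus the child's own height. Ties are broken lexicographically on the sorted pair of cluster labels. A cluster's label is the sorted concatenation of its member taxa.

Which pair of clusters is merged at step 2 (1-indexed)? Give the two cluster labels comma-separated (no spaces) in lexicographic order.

iteration 1: select G,K (d=7); attach at lengths (7/2, 7/2); label the merged cluster GK
  updated: d(GK,T)=25/2, d(GK,Z)=37/2
iteration 2: select T,Z (d=11); attach at lengths (11/2, 11/2); label the merged cluster TZ
  updated: d(GK,TZ)=31/2
iteration 3: select GK,TZ (d=31/2); attach at lengths (17/4, 9/4); label the merged cluster GKTZ
final tree: ((G:7/2,K:7/2):17/4,(T:11/2,Z:11/2):9/4)
total length: 49/2

T,Z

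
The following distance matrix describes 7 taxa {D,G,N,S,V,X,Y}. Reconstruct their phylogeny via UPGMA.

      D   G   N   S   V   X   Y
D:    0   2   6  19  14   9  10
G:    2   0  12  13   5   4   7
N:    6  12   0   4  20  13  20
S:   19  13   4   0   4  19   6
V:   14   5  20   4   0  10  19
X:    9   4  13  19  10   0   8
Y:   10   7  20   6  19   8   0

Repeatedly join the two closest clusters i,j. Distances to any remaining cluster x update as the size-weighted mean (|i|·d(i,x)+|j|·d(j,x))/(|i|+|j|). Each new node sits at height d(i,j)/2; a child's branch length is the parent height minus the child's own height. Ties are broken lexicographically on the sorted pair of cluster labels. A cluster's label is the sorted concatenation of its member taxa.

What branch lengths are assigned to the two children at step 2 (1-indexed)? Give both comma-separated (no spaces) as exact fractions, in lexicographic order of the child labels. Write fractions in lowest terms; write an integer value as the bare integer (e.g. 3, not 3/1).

iteration 1: select D,G (d=2); attach at lengths (1, 1); label the merged cluster DG
  updated: d(DG,N)=9, d(DG,S)=16, d(DG,V)=19/2, d(DG,X)=13/2, d(DG,Y)=17/2
iteration 2: select N,S (d=4); attach at lengths (2, 2); label the merged cluster NS
  updated: d(DG,NS)=25/2, d(NS,V)=12, d(NS,X)=16, d(NS,Y)=13
iteration 3: select DG,X (d=13/2); attach at lengths (9/4, 13/4); label the merged cluster DGX
  updated: d(DGX,NS)=41/3, d(DGX,V)=29/3, d(DGX,Y)=25/3
iteration 4: select DGX,Y (d=25/3); attach at lengths (11/12, 25/6); label the merged cluster DGXY
  updated: d(DGXY,NS)=27/2, d(DGXY,V)=12
iteration 5: select DGXY,V (d=12); attach at lengths (11/6, 6); label the merged cluster DGVXY
  updated: d(DGVXY,NS)=66/5
iteration 6: select DGVXY,NS (d=66/5); attach at lengths (3/5, 23/5); label the merged cluster DGNSVXY
final tree: (((((D:1,G:1):9/4,X:13/4):11/12,Y:25/6):11/6,V:6):3/5,(N:2,S:2):23/5)
total length: 1777/60

2,2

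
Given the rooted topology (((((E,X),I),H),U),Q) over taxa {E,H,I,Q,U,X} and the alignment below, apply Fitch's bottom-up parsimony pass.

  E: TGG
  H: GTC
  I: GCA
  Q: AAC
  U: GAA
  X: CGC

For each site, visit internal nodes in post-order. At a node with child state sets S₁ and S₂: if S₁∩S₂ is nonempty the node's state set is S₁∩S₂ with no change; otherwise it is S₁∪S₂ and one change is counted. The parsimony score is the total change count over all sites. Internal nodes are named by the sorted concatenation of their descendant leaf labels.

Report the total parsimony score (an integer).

EX@0: {T} ∪ {C} = {C,T} (union, +1)
EIX@0: {C,T} ∪ {G} = {C,G,T} (union, +1)
EHIX@0: {C,G,T} ∩ {G} = {G} (intersection, +0)
EHIUX@0: {G} ∩ {G} = {G} (intersection, +0)
EHIQUX@0: {G} ∪ {A} = {A,G} (union, +1)
EX@1: {G} ∩ {G} = {G} (intersection, +0)
EIX@1: {G} ∪ {C} = {C,G} (union, +1)
EHIX@1: {C,G} ∪ {T} = {C,G,T} (union, +1)
EHIUX@1: {C,G,T} ∪ {A} = {A,C,G,T} (union, +1)
EHIQUX@1: {A,C,G,T} ∩ {A} = {A} (intersection, +0)
EX@2: {G} ∪ {C} = {C,G} (union, +1)
EIX@2: {C,G} ∪ {A} = {A,C,G} (union, +1)
EHIX@2: {A,C,G} ∩ {C} = {C} (intersection, +0)
EHIUX@2: {C} ∪ {A} = {A,C} (union, +1)
EHIQUX@2: {A,C} ∩ {C} = {C} (intersection, +0)
per-site changes: [3, 3, 3]; total = 9

9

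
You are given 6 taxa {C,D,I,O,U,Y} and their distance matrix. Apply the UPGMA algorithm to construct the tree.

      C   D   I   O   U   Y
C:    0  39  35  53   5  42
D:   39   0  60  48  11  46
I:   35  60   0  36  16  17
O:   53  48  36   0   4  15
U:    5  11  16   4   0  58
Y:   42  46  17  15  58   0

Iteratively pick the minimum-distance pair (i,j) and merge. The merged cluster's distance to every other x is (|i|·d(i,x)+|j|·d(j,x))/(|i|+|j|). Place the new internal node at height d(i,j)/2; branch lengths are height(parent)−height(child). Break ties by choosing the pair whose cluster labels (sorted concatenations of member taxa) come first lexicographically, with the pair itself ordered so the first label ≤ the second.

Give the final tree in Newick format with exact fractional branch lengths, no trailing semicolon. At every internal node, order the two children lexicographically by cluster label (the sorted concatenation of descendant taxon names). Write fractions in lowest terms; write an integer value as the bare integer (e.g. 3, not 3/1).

iteration 1: select O,U (d=4); attach at lengths (2, 2); label the merged cluster OU
  updated: d(C,OU)=29, d(D,OU)=59/2, d(I,OU)=26, d(OU,Y)=73/2
iteration 2: select I,Y (d=17); attach at lengths (17/2, 17/2); label the merged cluster IY
  updated: d(C,IY)=77/2, d(D,IY)=53, d(IY,OU)=125/4
iteration 3: select C,OU (d=29); attach at lengths (29/2, 25/2); label the merged cluster COU
  updated: d(COU,D)=98/3, d(COU,IY)=101/3
iteration 4: select COU,D (d=98/3); attach at lengths (11/6, 49/3); label the merged cluster CDOU
  updated: d(CDOU,IY)=77/2
iteration 5: select CDOU,IY (d=77/2); attach at lengths (35/12, 43/4); label the merged cluster CDIOUY
final tree: (((C:29/2,(O:2,U:2):25/2):11/6,D:49/3):35/12,(I:17/2,Y:17/2):43/4)
total length: 479/6

(((C:29/2,(O:2,U:2):25/2):11/6,D:49/3):35/12,(I:17/2,Y:17/2):43/4)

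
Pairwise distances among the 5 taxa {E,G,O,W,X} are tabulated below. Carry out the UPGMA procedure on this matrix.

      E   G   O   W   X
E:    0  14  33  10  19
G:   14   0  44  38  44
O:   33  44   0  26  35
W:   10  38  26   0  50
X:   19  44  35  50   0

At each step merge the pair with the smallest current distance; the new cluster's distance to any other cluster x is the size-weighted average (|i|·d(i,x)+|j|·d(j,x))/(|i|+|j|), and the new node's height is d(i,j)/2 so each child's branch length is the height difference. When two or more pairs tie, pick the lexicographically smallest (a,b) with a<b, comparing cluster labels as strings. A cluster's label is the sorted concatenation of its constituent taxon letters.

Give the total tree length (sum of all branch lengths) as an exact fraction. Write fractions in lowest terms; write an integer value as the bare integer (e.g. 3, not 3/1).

433/6

1. join E+W (d=10) ⇒ EW; edges |E|=5, |W|=5
  updated: d(EW,G)=26, d(EW,O)=59/2, d(EW,X)=69/2
2. join EW+G (d=26) ⇒ EGW; edges |EW|=8, |G|=13
  updated: d(EGW,O)=103/3, d(EGW,X)=113/3
3. join EGW+O (d=103/3) ⇒ EGOW; edges |EGW|=25/6, |O|=103/6
  updated: d(EGOW,X)=37
4. join EGOW+X (d=37) ⇒ EGOWX; edges |EGOW|=4/3, |X|=37/2
final tree: ((((E:5,W:5):8,G:13):25/6,O:103/6):4/3,X:37/2)
total length: 433/6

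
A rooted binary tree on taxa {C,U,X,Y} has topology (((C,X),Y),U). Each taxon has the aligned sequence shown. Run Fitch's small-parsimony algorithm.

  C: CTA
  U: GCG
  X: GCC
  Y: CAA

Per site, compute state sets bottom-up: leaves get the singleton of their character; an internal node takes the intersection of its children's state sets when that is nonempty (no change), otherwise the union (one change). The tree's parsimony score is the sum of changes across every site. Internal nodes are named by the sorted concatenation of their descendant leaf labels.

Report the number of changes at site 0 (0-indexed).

[col 0] CX: children C:{C}, X:{G} ∪→ {C,G}; cost 1
[col 0] CXY: children CX:{C,G}, Y:{C} ∩→ {C}; cost 0
[col 0] CUXY: children CXY:{C}, U:{G} ∪→ {C,G}; cost 1
[col 1] CX: children C:{T}, X:{C} ∪→ {C,T}; cost 1
[col 1] CXY: children CX:{C,T}, Y:{A} ∪→ {A,C,T}; cost 1
[col 1] CUXY: children CXY:{A,C,T}, U:{C} ∩→ {C}; cost 0
[col 2] CX: children C:{A}, X:{C} ∪→ {A,C}; cost 1
[col 2] CXY: children CX:{A,C}, Y:{A} ∩→ {A}; cost 0
[col 2] CUXY: children CXY:{A}, U:{G} ∪→ {A,G}; cost 1
per-site changes: [2, 2, 2]; total = 6

2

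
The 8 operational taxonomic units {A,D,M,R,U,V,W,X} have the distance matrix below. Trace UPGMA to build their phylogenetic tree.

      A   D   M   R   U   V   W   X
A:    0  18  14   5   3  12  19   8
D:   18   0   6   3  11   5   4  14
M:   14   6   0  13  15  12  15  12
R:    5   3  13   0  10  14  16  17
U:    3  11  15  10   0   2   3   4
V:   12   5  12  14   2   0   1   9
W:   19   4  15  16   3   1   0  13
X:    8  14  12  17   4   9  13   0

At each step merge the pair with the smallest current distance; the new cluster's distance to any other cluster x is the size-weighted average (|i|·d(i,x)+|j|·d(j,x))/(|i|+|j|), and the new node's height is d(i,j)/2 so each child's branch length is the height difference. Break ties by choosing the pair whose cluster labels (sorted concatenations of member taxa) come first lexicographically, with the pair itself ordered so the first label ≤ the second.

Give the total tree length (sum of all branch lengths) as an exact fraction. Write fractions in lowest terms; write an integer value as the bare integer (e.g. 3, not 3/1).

iteration 1: select V,W (d=1); attach at lengths (1/2, 1/2); label the merged cluster VW
  updated: d(A,VW)=31/2, d(D,VW)=9/2, d(M,VW)=27/2, d(R,VW)=15, d(U,VW)=5/2, d(VW,X)=11
iteration 2: select U,VW (d=5/2); attach at lengths (5/4, 3/4); label the merged cluster UVW
  updated: d(A,UVW)=34/3, d(D,UVW)=20/3, d(M,UVW)=14, d(R,UVW)=40/3, d(UVW,X)=26/3
iteration 3: select D,R (d=3); attach at lengths (3/2, 3/2); label the merged cluster DR
  updated: d(A,DR)=23/2, d(DR,M)=19/2, d(DR,UVW)=10, d(DR,X)=31/2
iteration 4: select A,X (d=8); attach at lengths (4, 4); label the merged cluster AX
  updated: d(AX,DR)=27/2, d(AX,M)=13, d(AX,UVW)=10
iteration 5: select DR,M (d=19/2); attach at lengths (13/4, 19/4); label the merged cluster DMR
  updated: d(AX,DMR)=40/3, d(DMR,UVW)=34/3
iteration 6: select AX,UVW (d=10); attach at lengths (1, 15/4); label the merged cluster AUVWX
  updated: d(AUVWX,DMR)=182/15
iteration 7: select AUVWX,DMR (d=182/15); attach at lengths (16/15, 79/60); label the merged cluster ADMRUVWX
final tree: (((A:4,X:4):1,(U:5/4,(V:1/2,W:1/2):3/4):15/4):16/15,((D:3/2,R:3/2):13/4,M:19/4):79/60)
total length: 437/15

437/15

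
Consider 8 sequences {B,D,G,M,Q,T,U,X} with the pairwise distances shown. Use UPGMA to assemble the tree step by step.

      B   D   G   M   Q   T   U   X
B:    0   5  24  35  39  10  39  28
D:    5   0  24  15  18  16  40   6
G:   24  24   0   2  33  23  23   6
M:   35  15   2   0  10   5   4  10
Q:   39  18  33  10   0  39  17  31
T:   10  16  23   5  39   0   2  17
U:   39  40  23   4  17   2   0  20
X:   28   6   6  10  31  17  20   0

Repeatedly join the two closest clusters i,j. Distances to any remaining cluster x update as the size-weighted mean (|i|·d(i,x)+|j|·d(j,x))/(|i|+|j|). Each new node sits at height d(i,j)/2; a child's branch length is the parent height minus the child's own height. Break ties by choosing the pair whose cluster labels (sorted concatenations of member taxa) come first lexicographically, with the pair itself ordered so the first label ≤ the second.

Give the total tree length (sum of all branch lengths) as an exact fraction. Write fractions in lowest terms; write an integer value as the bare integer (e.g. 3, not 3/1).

1. join G+M (d=2) ⇒ GM; edges |G|=1, |M|=1
  updated: d(B,GM)=59/2, d(D,GM)=39/2, d(GM,Q)=43/2, d(GM,T)=14, d(GM,U)=27/2, d(GM,X)=8
2. join T+U (d=2) ⇒ TU; edges |T|=1, |U|=1
  updated: d(B,TU)=49/2, d(D,TU)=28, d(GM,TU)=55/4, d(Q,TU)=28, d(TU,X)=37/2
3. join B+D (d=5) ⇒ BD; edges |B|=5/2, |D|=5/2
  updated: d(BD,GM)=49/2, d(BD,Q)=57/2, d(BD,TU)=105/4, d(BD,X)=17
4. join GM+X (d=8) ⇒ GMX; edges |GM|=3, |X|=4
  updated: d(BD,GMX)=22, d(GMX,Q)=74/3, d(GMX,TU)=46/3
5. join GMX+TU (d=46/3) ⇒ GMTUX; edges |GMX|=11/3, |TU|=20/3
  updated: d(BD,GMTUX)=237/10, d(GMTUX,Q)=26
6. join BD+GMTUX (d=237/10) ⇒ BDGMTUX; edges |BD|=187/20, |GMTUX|=251/60
  updated: d(BDGMTUX,Q)=187/7
7. join BDGMTUX+Q (d=187/7) ⇒ BDGMQTUX; edges |BDGMTUX|=211/140, |Q|=187/14
final tree: (((B:5/2,D:5/2):187/20,(((G:1,M:1):3,X:4):11/3,(T:1,U:1):20/3):251/60):211/140,Q:187/14)
total length: 22987/420

22987/420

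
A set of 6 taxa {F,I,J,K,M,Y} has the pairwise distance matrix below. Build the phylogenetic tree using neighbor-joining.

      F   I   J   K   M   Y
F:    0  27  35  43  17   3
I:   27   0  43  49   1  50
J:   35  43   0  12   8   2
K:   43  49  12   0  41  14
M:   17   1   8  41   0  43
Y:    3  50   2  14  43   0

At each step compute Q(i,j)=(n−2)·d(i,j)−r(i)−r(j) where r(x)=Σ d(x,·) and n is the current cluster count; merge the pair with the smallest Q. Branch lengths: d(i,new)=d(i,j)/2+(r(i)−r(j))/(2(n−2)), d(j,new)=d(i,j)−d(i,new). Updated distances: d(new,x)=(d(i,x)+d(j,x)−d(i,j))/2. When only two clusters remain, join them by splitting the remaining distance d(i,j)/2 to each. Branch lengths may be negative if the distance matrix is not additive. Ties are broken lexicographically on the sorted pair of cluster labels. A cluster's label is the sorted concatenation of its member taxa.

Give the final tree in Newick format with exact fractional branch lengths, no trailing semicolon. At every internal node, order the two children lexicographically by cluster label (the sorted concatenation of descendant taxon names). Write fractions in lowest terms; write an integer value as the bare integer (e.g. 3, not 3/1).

iteration 1: select I,M (d=1, Q=-276); attach at lengths (8, -7); label the merged cluster IM
  updated: d(F,IM)=43/2, d(IM,J)=25, d(IM,K)=89/2, d(IM,Y)=46
iteration 2: select F,IM (d=43/2, Q=-175); attach at lengths (5, 33/2); label the merged cluster FIM
  updated: d(FIM,J)=77/4, d(FIM,K)=33, d(FIM,Y)=55/4
iteration 3: select FIM,Y (d=55/4, Q=-273/4); attach at lengths (255/16, -35/16); label the merged cluster FIMY
  updated: d(FIMY,J)=15/4, d(FIMY,K)=133/8
iteration 4: select FIMY,J (d=15/4, Q=-259/8); attach at lengths (67/16, -7/16); label the merged cluster FIJMY
  updated: d(FIJMY,K)=199/16
iteration 5: select FIJMY,K (d=199/16); attach at lengths (199/32, 199/32); label the merged cluster FIJKMY
final tree: ((((F:5,(I:8,M:-7):33/2):255/16,Y:-35/16):67/16,J:-7/16):199/32,K:199/32)
total length: 839/16

((((F:5,(I:8,M:-7):33/2):255/16,Y:-35/16):67/16,J:-7/16):199/32,K:199/32)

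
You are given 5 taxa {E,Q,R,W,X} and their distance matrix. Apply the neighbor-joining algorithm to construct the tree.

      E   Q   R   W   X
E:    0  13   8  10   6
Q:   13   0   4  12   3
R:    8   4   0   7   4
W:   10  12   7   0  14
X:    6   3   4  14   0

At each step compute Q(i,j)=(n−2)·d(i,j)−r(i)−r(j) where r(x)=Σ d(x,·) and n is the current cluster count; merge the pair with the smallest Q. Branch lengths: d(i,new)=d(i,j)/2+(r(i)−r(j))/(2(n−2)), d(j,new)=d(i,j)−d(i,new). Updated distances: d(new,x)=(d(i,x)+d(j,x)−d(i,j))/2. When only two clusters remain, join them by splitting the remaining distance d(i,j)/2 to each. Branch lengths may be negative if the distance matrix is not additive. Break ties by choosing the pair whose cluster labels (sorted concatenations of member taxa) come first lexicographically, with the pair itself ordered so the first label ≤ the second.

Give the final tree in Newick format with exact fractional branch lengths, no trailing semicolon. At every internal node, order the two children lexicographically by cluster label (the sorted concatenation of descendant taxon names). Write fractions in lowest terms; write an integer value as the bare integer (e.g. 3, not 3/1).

((((E:4,W:6):19/8,R:1/8):19/8,Q:17/8):7/16,X:7/16)

1. join E+W (d=10, Q=-50) ⇒ EW; edges |E|=4, |W|=6
  updated: d(EW,Q)=15/2, d(EW,R)=5/2, d(EW,X)=5
2. join EW+R (d=5/2, Q=-41/2) ⇒ ERW; edges |EW|=19/8, |R|=1/8
  updated: d(ERW,Q)=9/2, d(ERW,X)=13/4
3. join ERW+Q (d=9/2, Q=-43/4) ⇒ EQRW; edges |ERW|=19/8, |Q|=17/8
  updated: d(EQRW,X)=7/8
4. join EQRW+X (d=7/8) ⇒ EQRWX; edges |EQRW|=7/16, |X|=7/16
final tree: ((((E:4,W:6):19/8,R:1/8):19/8,Q:17/8):7/16,X:7/16)
total length: 143/8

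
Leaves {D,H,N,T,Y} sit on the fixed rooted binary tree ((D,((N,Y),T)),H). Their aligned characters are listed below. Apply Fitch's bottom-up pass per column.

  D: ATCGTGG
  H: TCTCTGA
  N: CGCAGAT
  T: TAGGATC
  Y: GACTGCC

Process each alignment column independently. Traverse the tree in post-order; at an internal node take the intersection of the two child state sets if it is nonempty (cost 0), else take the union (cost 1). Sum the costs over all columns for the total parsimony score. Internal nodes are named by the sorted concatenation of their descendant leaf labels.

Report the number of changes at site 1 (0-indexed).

3

site 0, node NY: N={C} ∪ Y={G} → {C,G} (+1)
site 0, node NTY: NY={C,G} ∪ T={T} → {C,G,T} (+1)
site 0, node DNTY: D={A} ∪ NTY={C,G,T} → {A,C,G,T} (+1)
site 0, node DHNTY: DNTY={A,C,G,T} ∩ H={T} → {T} (+0)
site 1, node NY: N={G} ∪ Y={A} → {A,G} (+1)
site 1, node NTY: NY={A,G} ∩ T={A} → {A} (+0)
site 1, node DNTY: D={T} ∪ NTY={A} → {A,T} (+1)
site 1, node DHNTY: DNTY={A,T} ∪ H={C} → {A,C,T} (+1)
site 2, node NY: N={C} ∩ Y={C} → {C} (+0)
site 2, node NTY: NY={C} ∪ T={G} → {C,G} (+1)
site 2, node DNTY: D={C} ∩ NTY={C,G} → {C} (+0)
site 2, node DHNTY: DNTY={C} ∪ H={T} → {C,T} (+1)
site 3, node NY: N={A} ∪ Y={T} → {A,T} (+1)
site 3, node NTY: NY={A,T} ∪ T={G} → {A,G,T} (+1)
site 3, node DNTY: D={G} ∩ NTY={A,G,T} → {G} (+0)
site 3, node DHNTY: DNTY={G} ∪ H={C} → {C,G} (+1)
site 4, node NY: N={G} ∩ Y={G} → {G} (+0)
site 4, node NTY: NY={G} ∪ T={A} → {A,G} (+1)
site 4, node DNTY: D={T} ∪ NTY={A,G} → {A,G,T} (+1)
site 4, node DHNTY: DNTY={A,G,T} ∩ H={T} → {T} (+0)
site 5, node NY: N={A} ∪ Y={C} → {A,C} (+1)
site 5, node NTY: NY={A,C} ∪ T={T} → {A,C,T} (+1)
site 5, node DNTY: D={G} ∪ NTY={A,C,T} → {A,C,G,T} (+1)
site 5, node DHNTY: DNTY={A,C,G,T} ∩ H={G} → {G} (+0)
site 6, node NY: N={T} ∪ Y={C} → {C,T} (+1)
site 6, node NTY: NY={C,T} ∩ T={C} → {C} (+0)
site 6, node DNTY: D={G} ∪ NTY={C} → {C,G} (+1)
site 6, node DHNTY: DNTY={C,G} ∪ H={A} → {A,C,G} (+1)
per-site changes: [3, 3, 2, 3, 2, 3, 3]; total = 19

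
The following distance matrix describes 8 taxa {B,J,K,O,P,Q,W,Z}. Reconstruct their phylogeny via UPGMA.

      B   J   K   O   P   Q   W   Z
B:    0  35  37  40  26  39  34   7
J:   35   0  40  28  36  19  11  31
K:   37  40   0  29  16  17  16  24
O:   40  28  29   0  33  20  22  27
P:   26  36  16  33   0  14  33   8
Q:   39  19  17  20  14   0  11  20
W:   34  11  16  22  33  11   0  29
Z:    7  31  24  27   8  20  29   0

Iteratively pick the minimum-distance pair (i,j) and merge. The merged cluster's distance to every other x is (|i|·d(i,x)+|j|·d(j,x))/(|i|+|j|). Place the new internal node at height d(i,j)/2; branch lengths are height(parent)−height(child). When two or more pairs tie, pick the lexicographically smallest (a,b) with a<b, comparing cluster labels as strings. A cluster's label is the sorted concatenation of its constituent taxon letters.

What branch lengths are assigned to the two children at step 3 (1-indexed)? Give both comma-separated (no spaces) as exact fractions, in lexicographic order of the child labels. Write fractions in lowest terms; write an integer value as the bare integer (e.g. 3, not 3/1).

7,7

iteration 1: select B,Z (d=7); attach at lengths (7/2, 7/2); label the merged cluster BZ
  updated: d(BZ,J)=33, d(BZ,K)=61/2, d(BZ,O)=67/2, d(BZ,P)=17, d(BZ,Q)=59/2, d(BZ,W)=63/2
iteration 2: select J,W (d=11); attach at lengths (11/2, 11/2); label the merged cluster JW
  updated: d(BZ,JW)=129/4, d(JW,K)=28, d(JW,O)=25, d(JW,P)=69/2, d(JW,Q)=15
iteration 3: select P,Q (d=14); attach at lengths (7, 7); label the merged cluster PQ
  updated: d(BZ,PQ)=93/4, d(JW,PQ)=99/4, d(K,PQ)=33/2, d(O,PQ)=53/2
iteration 4: select K,PQ (d=33/2); attach at lengths (33/4, 5/4); label the merged cluster KPQ
  updated: d(BZ,KPQ)=77/3, d(JW,KPQ)=155/6, d(KPQ,O)=82/3
iteration 5: select JW,O (d=25); attach at lengths (7, 25/2); label the merged cluster JOW
  updated: d(BZ,JOW)=98/3, d(JOW,KPQ)=79/3
iteration 6: select BZ,KPQ (d=77/3); attach at lengths (28/3, 55/12); label the merged cluster BKPQZ
  updated: d(BKPQZ,JOW)=433/15
iteration 7: select BKPQZ,JOW (d=433/15); attach at lengths (8/5, 29/15); label the merged cluster BJKOPQWZ
final tree: (((B:7/2,Z:7/2):28/3,(K:33/4,(P:7,Q:7):5/4):55/12):8/5,((J:11/2,W:11/2):7,O:25/2):29/15)
total length: 1569/20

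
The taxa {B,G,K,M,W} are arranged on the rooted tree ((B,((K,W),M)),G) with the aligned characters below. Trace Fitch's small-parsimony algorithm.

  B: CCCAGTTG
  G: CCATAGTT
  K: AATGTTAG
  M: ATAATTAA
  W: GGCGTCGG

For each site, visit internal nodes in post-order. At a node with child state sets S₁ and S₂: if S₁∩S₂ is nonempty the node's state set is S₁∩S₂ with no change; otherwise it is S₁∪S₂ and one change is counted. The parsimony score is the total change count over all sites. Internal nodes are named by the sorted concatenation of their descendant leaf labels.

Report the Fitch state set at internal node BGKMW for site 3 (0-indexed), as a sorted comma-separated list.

A,T

site 0, node KW: K={A} ∪ W={G} → {A,G} (+1)
site 0, node KMW: KW={A,G} ∩ M={A} → {A} (+0)
site 0, node BKMW: B={C} ∪ KMW={A} → {A,C} (+1)
site 0, node BGKMW: BKMW={A,C} ∩ G={C} → {C} (+0)
site 1, node KW: K={A} ∪ W={G} → {A,G} (+1)
site 1, node KMW: KW={A,G} ∪ M={T} → {A,G,T} (+1)
site 1, node BKMW: B={C} ∪ KMW={A,G,T} → {A,C,G,T} (+1)
site 1, node BGKMW: BKMW={A,C,G,T} ∩ G={C} → {C} (+0)
site 2, node KW: K={T} ∪ W={C} → {C,T} (+1)
site 2, node KMW: KW={C,T} ∪ M={A} → {A,C,T} (+1)
site 2, node BKMW: B={C} ∩ KMW={A,C,T} → {C} (+0)
site 2, node BGKMW: BKMW={C} ∪ G={A} → {A,C} (+1)
site 3, node KW: K={G} ∩ W={G} → {G} (+0)
site 3, node KMW: KW={G} ∪ M={A} → {A,G} (+1)
site 3, node BKMW: B={A} ∩ KMW={A,G} → {A} (+0)
site 3, node BGKMW: BKMW={A} ∪ G={T} → {A,T} (+1)
site 4, node KW: K={T} ∩ W={T} → {T} (+0)
site 4, node KMW: KW={T} ∩ M={T} → {T} (+0)
site 4, node BKMW: B={G} ∪ KMW={T} → {G,T} (+1)
site 4, node BGKMW: BKMW={G,T} ∪ G={A} → {A,G,T} (+1)
site 5, node KW: K={T} ∪ W={C} → {C,T} (+1)
site 5, node KMW: KW={C,T} ∩ M={T} → {T} (+0)
site 5, node BKMW: B={T} ∩ KMW={T} → {T} (+0)
site 5, node BGKMW: BKMW={T} ∪ G={G} → {G,T} (+1)
site 6, node KW: K={A} ∪ W={G} → {A,G} (+1)
site 6, node KMW: KW={A,G} ∩ M={A} → {A} (+0)
site 6, node BKMW: B={T} ∪ KMW={A} → {A,T} (+1)
site 6, node BGKMW: BKMW={A,T} ∩ G={T} → {T} (+0)
site 7, node KW: K={G} ∩ W={G} → {G} (+0)
site 7, node KMW: KW={G} ∪ M={A} → {A,G} (+1)
site 7, node BKMW: B={G} ∩ KMW={A,G} → {G} (+0)
site 7, node BGKMW: BKMW={G} ∪ G={T} → {G,T} (+1)
per-site changes: [2, 3, 3, 2, 2, 2, 2, 2]; total = 18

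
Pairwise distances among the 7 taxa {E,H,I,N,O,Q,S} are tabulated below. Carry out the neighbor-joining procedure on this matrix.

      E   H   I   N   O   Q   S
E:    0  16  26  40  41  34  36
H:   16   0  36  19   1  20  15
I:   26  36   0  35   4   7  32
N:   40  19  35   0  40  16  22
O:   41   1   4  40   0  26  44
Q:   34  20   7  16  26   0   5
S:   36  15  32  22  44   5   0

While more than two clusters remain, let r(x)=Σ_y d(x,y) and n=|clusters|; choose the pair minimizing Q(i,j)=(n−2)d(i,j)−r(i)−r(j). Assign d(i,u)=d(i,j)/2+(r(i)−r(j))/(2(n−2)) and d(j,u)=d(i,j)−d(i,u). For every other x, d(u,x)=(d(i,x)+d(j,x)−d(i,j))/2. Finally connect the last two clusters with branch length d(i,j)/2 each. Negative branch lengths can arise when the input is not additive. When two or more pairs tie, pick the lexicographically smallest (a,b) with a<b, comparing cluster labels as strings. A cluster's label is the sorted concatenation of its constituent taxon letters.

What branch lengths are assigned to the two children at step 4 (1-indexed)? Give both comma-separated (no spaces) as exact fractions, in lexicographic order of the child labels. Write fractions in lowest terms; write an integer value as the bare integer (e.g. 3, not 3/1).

1. join I+O (d=4, Q=-276) ⇒ IO; edges |I|=2/5, |O|=18/5
  updated: d(E,IO)=63/2, d(H,IO)=33/2, d(IO,N)=71/2, d(IO,Q)=29/2, d(IO,S)=36
2. join Q+S (d=5, Q=-367/2) ⇒ QS; edges |Q|=-9/16, |S|=89/16
  updated: d(E,QS)=65/2, d(H,QS)=15, d(IO,QS)=91/4, d(N,QS)=33/2
3. join N+QS (d=33/2, Q=-593/4) ⇒ NQS; edges |N|=295/24, |QS|=101/24
  updated: d(E,NQS)=28, d(H,NQS)=35/4, d(IO,NQS)=167/8
4. join E+H (d=16, Q=-339/4) ⇒ EH; edges |E|=265/16, |H|=-9/16
  updated: d(EH,IO)=16, d(EH,NQS)=83/8
5. join EH+IO (d=16, Q=-189/4) ⇒ EHIO; edges |EH|=11/4, |IO|=53/4
  updated: d(EHIO,NQS)=61/8
6. join EHIO+NQS (d=61/8) ⇒ EHINOQS; edges |EHIO|=61/16, |NQS|=61/16
final tree: (((E:265/16,H:-9/16):11/4,(I:2/5,O:18/5):53/4):61/16,(N:295/24,(Q:-9/16,S:89/16):101/24):61/16)
total length: 521/8

265/16,-9/16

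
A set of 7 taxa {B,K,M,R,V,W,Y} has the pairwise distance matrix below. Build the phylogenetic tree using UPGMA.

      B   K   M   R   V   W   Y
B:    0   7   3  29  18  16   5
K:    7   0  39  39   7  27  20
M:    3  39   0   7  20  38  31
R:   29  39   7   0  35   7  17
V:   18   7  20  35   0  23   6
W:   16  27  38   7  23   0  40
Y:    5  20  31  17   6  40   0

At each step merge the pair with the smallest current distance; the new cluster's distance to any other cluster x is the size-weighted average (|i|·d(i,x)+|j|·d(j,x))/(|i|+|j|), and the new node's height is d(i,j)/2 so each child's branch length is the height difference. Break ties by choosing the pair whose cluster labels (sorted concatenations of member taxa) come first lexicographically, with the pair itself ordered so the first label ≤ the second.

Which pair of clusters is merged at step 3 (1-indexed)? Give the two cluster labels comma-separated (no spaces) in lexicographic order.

1. join B+M (d=3) ⇒ BM; edges |B|=3/2, |M|=3/2
  updated: d(BM,K)=23, d(BM,R)=18, d(BM,V)=19, d(BM,W)=27, d(BM,Y)=18
2. join V+Y (d=6) ⇒ VY; edges |V|=3, |Y|=3
  updated: d(BM,VY)=37/2, d(K,VY)=27/2, d(R,VY)=26, d(VY,W)=63/2
3. join R+W (d=7) ⇒ RW; edges |R|=7/2, |W|=7/2
  updated: d(BM,RW)=45/2, d(K,RW)=33, d(RW,VY)=115/4
4. join K+VY (d=27/2) ⇒ KVY; edges |K|=27/4, |VY|=15/4
  updated: d(BM,KVY)=20, d(KVY,RW)=181/6
5. join BM+KVY (d=20) ⇒ BKMVY; edges |BM|=17/2, |KVY|=13/4
  updated: d(BKMVY,RW)=271/10
6. join BKMVY+RW (d=271/10) ⇒ BKMRVWY; edges |BKMVY|=71/20, |RW|=201/20
final tree: (((B:3/2,M:3/2):17/2,(K:27/4,(V:3,Y:3):15/4):13/4):71/20,(R:7/2,W:7/2):201/20)
total length: 1037/20

R,W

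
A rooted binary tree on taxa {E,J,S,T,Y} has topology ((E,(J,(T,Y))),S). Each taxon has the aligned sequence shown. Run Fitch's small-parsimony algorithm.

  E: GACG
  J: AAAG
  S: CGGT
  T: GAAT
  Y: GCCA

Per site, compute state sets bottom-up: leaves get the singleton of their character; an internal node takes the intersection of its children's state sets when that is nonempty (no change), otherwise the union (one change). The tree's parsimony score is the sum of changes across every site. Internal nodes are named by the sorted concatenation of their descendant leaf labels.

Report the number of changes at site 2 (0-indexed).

3

TY@0: {G} ∩ {G} = {G} (intersection, +0)
JTY@0: {A} ∪ {G} = {A,G} (union, +1)
EJTY@0: {G} ∩ {A,G} = {G} (intersection, +0)
EJSTY@0: {G} ∪ {C} = {C,G} (union, +1)
TY@1: {A} ∪ {C} = {A,C} (union, +1)
JTY@1: {A} ∩ {A,C} = {A} (intersection, +0)
EJTY@1: {A} ∩ {A} = {A} (intersection, +0)
EJSTY@1: {A} ∪ {G} = {A,G} (union, +1)
TY@2: {A} ∪ {C} = {A,C} (union, +1)
JTY@2: {A} ∩ {A,C} = {A} (intersection, +0)
EJTY@2: {C} ∪ {A} = {A,C} (union, +1)
EJSTY@2: {A,C} ∪ {G} = {A,C,G} (union, +1)
TY@3: {T} ∪ {A} = {A,T} (union, +1)
JTY@3: {G} ∪ {A,T} = {A,G,T} (union, +1)
EJTY@3: {G} ∩ {A,G,T} = {G} (intersection, +0)
EJSTY@3: {G} ∪ {T} = {G,T} (union, +1)
per-site changes: [2, 2, 3, 3]; total = 10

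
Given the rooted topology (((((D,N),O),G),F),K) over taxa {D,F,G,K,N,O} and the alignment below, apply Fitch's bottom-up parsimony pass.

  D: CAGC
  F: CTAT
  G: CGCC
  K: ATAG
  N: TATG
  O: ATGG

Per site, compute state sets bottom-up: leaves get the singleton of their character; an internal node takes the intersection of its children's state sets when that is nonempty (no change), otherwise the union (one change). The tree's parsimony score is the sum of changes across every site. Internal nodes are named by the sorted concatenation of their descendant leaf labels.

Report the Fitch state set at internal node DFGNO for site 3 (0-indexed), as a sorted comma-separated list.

site 0, node DN: D={C} ∪ N={T} → {C,T} (+1)
site 0, node DNO: DN={C,T} ∪ O={A} → {A,C,T} (+1)
site 0, node DGNO: DNO={A,C,T} ∩ G={C} → {C} (+0)
site 0, node DFGNO: DGNO={C} ∩ F={C} → {C} (+0)
site 0, node DFGKNO: DFGNO={C} ∪ K={A} → {A,C} (+1)
site 1, node DN: D={A} ∩ N={A} → {A} (+0)
site 1, node DNO: DN={A} ∪ O={T} → {A,T} (+1)
site 1, node DGNO: DNO={A,T} ∪ G={G} → {A,G,T} (+1)
site 1, node DFGNO: DGNO={A,G,T} ∩ F={T} → {T} (+0)
site 1, node DFGKNO: DFGNO={T} ∩ K={T} → {T} (+0)
site 2, node DN: D={G} ∪ N={T} → {G,T} (+1)
site 2, node DNO: DN={G,T} ∩ O={G} → {G} (+0)
site 2, node DGNO: DNO={G} ∪ G={C} → {C,G} (+1)
site 2, node DFGNO: DGNO={C,G} ∪ F={A} → {A,C,G} (+1)
site 2, node DFGKNO: DFGNO={A,C,G} ∩ K={A} → {A} (+0)
site 3, node DN: D={C} ∪ N={G} → {C,G} (+1)
site 3, node DNO: DN={C,G} ∩ O={G} → {G} (+0)
site 3, node DGNO: DNO={G} ∪ G={C} → {C,G} (+1)
site 3, node DFGNO: DGNO={C,G} ∪ F={T} → {C,G,T} (+1)
site 3, node DFGKNO: DFGNO={C,G,T} ∩ K={G} → {G} (+0)
per-site changes: [3, 2, 3, 3]; total = 11

C,G,T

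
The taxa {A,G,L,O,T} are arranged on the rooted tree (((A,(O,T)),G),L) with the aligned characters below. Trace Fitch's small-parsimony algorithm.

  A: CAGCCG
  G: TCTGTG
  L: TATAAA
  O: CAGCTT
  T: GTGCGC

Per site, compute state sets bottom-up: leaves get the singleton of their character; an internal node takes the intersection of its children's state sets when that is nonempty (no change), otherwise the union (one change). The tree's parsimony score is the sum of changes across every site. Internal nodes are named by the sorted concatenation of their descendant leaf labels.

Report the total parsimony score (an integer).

[col 0] OT: children O:{C}, T:{G} ∪→ {C,G}; cost 1
[col 0] AOT: children A:{C}, OT:{C,G} ∩→ {C}; cost 0
[col 0] AGOT: children AOT:{C}, G:{T} ∪→ {C,T}; cost 1
[col 0] AGLOT: children AGOT:{C,T}, L:{T} ∩→ {T}; cost 0
[col 1] OT: children O:{A}, T:{T} ∪→ {A,T}; cost 1
[col 1] AOT: children A:{A}, OT:{A,T} ∩→ {A}; cost 0
[col 1] AGOT: children AOT:{A}, G:{C} ∪→ {A,C}; cost 1
[col 1] AGLOT: children AGOT:{A,C}, L:{A} ∩→ {A}; cost 0
[col 2] OT: children O:{G}, T:{G} ∩→ {G}; cost 0
[col 2] AOT: children A:{G}, OT:{G} ∩→ {G}; cost 0
[col 2] AGOT: children AOT:{G}, G:{T} ∪→ {G,T}; cost 1
[col 2] AGLOT: children AGOT:{G,T}, L:{T} ∩→ {T}; cost 0
[col 3] OT: children O:{C}, T:{C} ∩→ {C}; cost 0
[col 3] AOT: children A:{C}, OT:{C} ∩→ {C}; cost 0
[col 3] AGOT: children AOT:{C}, G:{G} ∪→ {C,G}; cost 1
[col 3] AGLOT: children AGOT:{C,G}, L:{A} ∪→ {A,C,G}; cost 1
[col 4] OT: children O:{T}, T:{G} ∪→ {G,T}; cost 1
[col 4] AOT: children A:{C}, OT:{G,T} ∪→ {C,G,T}; cost 1
[col 4] AGOT: children AOT:{C,G,T}, G:{T} ∩→ {T}; cost 0
[col 4] AGLOT: children AGOT:{T}, L:{A} ∪→ {A,T}; cost 1
[col 5] OT: children O:{T}, T:{C} ∪→ {C,T}; cost 1
[col 5] AOT: children A:{G}, OT:{C,T} ∪→ {C,G,T}; cost 1
[col 5] AGOT: children AOT:{C,G,T}, G:{G} ∩→ {G}; cost 0
[col 5] AGLOT: children AGOT:{G}, L:{A} ∪→ {A,G}; cost 1
per-site changes: [2, 2, 1, 2, 3, 3]; total = 13

13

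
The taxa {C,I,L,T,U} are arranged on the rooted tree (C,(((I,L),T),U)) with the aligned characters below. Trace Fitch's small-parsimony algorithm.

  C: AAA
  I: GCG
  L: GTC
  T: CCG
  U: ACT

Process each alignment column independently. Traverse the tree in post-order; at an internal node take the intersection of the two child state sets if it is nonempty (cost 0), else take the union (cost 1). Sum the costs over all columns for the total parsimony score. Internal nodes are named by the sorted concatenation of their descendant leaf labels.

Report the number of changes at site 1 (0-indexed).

site 0, node IL: I={G} ∩ L={G} → {G} (+0)
site 0, node ILT: IL={G} ∪ T={C} → {C,G} (+1)
site 0, node ILTU: ILT={C,G} ∪ U={A} → {A,C,G} (+1)
site 0, node CILTU: C={A} ∩ ILTU={A,C,G} → {A} (+0)
site 1, node IL: I={C} ∪ L={T} → {C,T} (+1)
site 1, node ILT: IL={C,T} ∩ T={C} → {C} (+0)
site 1, node ILTU: ILT={C} ∩ U={C} → {C} (+0)
site 1, node CILTU: C={A} ∪ ILTU={C} → {A,C} (+1)
site 2, node IL: I={G} ∪ L={C} → {C,G} (+1)
site 2, node ILT: IL={C,G} ∩ T={G} → {G} (+0)
site 2, node ILTU: ILT={G} ∪ U={T} → {G,T} (+1)
site 2, node CILTU: C={A} ∪ ILTU={G,T} → {A,G,T} (+1)
per-site changes: [2, 2, 3]; total = 7

2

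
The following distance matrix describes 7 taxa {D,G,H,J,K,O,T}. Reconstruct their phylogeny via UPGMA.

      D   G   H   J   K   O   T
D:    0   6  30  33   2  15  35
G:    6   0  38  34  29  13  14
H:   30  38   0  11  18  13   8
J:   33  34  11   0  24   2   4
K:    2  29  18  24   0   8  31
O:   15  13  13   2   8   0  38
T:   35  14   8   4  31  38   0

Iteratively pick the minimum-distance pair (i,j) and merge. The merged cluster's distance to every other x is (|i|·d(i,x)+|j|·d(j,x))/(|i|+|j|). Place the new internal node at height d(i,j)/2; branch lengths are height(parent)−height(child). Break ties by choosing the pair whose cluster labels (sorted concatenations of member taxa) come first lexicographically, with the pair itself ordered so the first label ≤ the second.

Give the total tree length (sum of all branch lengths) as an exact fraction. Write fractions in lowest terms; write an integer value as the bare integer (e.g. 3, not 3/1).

iteration 1: select D,K (d=2); attach at lengths (1, 1); label the merged cluster DK
  updated: d(DK,G)=35/2, d(DK,H)=24, d(DK,J)=57/2, d(DK,O)=23/2, d(DK,T)=33
iteration 2: select J,O (d=2); attach at lengths (1, 1); label the merged cluster JO
  updated: d(DK,JO)=20, d(G,JO)=47/2, d(H,JO)=12, d(JO,T)=21
iteration 3: select H,T (d=8); attach at lengths (4, 4); label the merged cluster HT
  updated: d(DK,HT)=57/2, d(G,HT)=26, d(HT,JO)=33/2
iteration 4: select HT,JO (d=33/2); attach at lengths (17/4, 29/4); label the merged cluster HJOT
  updated: d(DK,HJOT)=97/4, d(G,HJOT)=99/4
iteration 5: select DK,G (d=35/2); attach at lengths (31/4, 35/4); label the merged cluster DGK
  updated: d(DGK,HJOT)=293/12
iteration 6: select DGK,HJOT (d=293/12); attach at lengths (83/24, 95/24); label the merged cluster DGHJKOT
final tree: (((D:1,K:1):31/4,G:35/4):83/24,((H:4,T:4):17/4,(J:1,O:1):29/4):95/24)
total length: 569/12

569/12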